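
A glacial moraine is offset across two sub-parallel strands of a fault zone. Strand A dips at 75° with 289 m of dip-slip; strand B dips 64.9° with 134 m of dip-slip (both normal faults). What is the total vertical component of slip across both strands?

400 m

throw_A = 289 × sin(75°) = 279.2 m
throw_B = 134 × sin(64.9°) = 121.3 m
total = 279.2 + 121.3 = 400 m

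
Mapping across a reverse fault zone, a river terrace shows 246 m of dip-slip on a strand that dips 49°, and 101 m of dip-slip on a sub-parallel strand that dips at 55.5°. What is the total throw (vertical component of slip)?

throw_A = 246 × sin(49°) = 185.7 m
throw_B = 101 × sin(55.5°) = 83.24 m
total = 185.7 + 83.24 = 269 m

269 m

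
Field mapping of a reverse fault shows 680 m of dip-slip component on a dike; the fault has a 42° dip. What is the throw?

throw = dip-slip × sin(dip) = 680 m × sin(42°) = 455 m

455 m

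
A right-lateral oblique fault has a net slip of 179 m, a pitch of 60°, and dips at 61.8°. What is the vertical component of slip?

137 m

dip-slip = net slip × sin(rake) = 179 m × sin(60°) = 155 m
throw = dip-slip × sin(dip) = 155 × sin(61.8°) = 137 m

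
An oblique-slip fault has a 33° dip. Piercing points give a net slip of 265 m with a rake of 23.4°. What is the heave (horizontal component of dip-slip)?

dip-slip = net slip × sin(rake) = 265 m × sin(23.4°) = 105.2 m
heave = dip-slip × cos(dip) = 105.2 × cos(33°) = 88.3 m

88.3 m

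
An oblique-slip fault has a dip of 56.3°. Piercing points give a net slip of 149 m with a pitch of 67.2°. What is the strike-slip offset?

strike-slip = net slip × cos(rake) = 149 m × cos(67.2°) = 57.7 m

57.7 m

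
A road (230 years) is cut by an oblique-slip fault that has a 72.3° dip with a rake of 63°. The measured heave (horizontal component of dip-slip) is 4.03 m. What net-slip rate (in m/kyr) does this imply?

dip-slip = heave / cos(dip) = 4.03 / cos(72.3°) = 13.26 m
net slip = dip-slip / sin(rake) = 13.26 / sin(63°) = 14.88 m
rate = 14.88 m / 230 years = 0.0647 m/yr = 64.7 m/kyr

64.7 m/kyr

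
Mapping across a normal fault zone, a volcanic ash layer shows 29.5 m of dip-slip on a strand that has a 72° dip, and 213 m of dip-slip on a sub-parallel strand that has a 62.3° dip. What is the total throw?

throw_A = 29.5 × sin(72°) = 28.06 m
throw_B = 213 × sin(62.3°) = 188.6 m
total = 28.06 + 188.6 = 217 m

217 m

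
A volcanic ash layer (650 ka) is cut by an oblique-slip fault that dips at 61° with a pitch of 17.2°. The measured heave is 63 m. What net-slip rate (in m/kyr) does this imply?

dip-slip = heave / cos(dip) = 63 / cos(61°) = 129.9 m
net slip = dip-slip / sin(rake) = 129.9 / sin(17.2°) = 439.4 m
rate = 439.4 m / 650 ka = 0.000676 m/yr = 0.676 m/kyr

0.676 m/kyr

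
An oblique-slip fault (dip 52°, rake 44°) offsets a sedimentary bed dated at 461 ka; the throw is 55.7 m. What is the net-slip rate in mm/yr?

dip-slip = throw / sin(dip) = 55.7 / sin(52°) = 70.68 m
net slip = dip-slip / sin(rake) = 70.68 / sin(44°) = 101.8 m
rate = 101.8 m / 461 ka = 0.000221 m/yr = 0.221 mm/yr

0.221 mm/yr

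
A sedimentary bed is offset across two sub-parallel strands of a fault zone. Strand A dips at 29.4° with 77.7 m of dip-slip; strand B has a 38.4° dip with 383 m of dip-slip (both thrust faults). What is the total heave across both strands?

heave_A = 77.7 × cos(29.4°) = 67.69 m
heave_B = 383 × cos(38.4°) = 300.2 m
total = 67.69 + 300.2 = 368 m

368 m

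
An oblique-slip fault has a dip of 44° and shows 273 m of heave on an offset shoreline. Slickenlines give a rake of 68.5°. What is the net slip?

dip-slip = heave / cos(dip) = 273 / cos(44°) = 379.5 m
net slip = dip-slip / sin(rake) = 379.5 / sin(68.5°) = 408 m

408 m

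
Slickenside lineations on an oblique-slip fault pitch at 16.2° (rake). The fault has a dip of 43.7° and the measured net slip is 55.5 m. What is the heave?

11.2 m

dip-slip = net slip × sin(rake) = 55.5 m × sin(16.2°) = 15.48 m
heave = dip-slip × cos(dip) = 15.48 × cos(43.7°) = 11.2 m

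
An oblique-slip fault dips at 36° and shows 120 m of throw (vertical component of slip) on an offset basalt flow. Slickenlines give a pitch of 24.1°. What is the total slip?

500 m

dip-slip = throw / sin(dip) = 120 / sin(36°) = 204.2 m
net slip = dip-slip / sin(rake) = 204.2 / sin(24.1°) = 500 m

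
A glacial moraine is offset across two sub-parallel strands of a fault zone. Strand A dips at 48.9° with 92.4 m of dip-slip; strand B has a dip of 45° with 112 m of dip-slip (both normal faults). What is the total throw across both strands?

149 m

throw_A = 92.4 × sin(48.9°) = 69.63 m
throw_B = 112 × sin(45°) = 79.20 m
total = 69.63 + 79.20 = 149 m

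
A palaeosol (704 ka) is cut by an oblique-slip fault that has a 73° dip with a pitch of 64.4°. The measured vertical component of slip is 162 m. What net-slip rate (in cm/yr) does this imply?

dip-slip = throw / sin(dip) = 162 / sin(73°) = 169.4 m
net slip = dip-slip / sin(rake) = 169.4 / sin(64.4°) = 187.8 m
rate = 187.8 m / 704 ka = 0.000267 m/yr = 0.0267 cm/yr

0.0267 cm/yr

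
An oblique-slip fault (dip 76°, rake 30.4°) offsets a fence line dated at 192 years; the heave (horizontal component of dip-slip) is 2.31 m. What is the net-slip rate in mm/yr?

dip-slip = heave / cos(dip) = 2.31 / cos(76°) = 9.549 m
net slip = dip-slip / sin(rake) = 9.549 / sin(30.4°) = 18.87 m
rate = 18.87 m / 192 years = 0.0983 m/yr = 98.3 mm/yr

98.3 mm/yr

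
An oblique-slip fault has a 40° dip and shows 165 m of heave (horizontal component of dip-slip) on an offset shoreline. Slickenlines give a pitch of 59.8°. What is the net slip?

dip-slip = heave / cos(dip) = 165 / cos(40°) = 215.4 m
net slip = dip-slip / sin(rake) = 215.4 / sin(59.8°) = 249 m

249 m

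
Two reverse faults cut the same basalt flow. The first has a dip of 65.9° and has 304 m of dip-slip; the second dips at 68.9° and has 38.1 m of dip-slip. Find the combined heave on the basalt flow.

138 m

heave_A = 304 × cos(65.9°) = 124.1 m
heave_B = 38.1 × cos(68.9°) = 13.72 m
total = 124.1 + 13.72 = 138 m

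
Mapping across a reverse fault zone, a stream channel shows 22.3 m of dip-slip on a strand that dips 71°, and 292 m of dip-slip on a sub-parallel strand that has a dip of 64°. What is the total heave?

135 m

heave_A = 22.3 × cos(71°) = 7.260 m
heave_B = 292 × cos(64°) = 128 m
total = 7.260 + 128 = 135 m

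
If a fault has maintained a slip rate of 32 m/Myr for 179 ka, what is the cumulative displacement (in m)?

5.73 m

slip = rate × time = 32 m/Myr × 179 ka = 5.73 m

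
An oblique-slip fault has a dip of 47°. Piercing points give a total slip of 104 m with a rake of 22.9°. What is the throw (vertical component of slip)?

29.6 m

dip-slip = net slip × sin(rake) = 104 m × sin(22.9°) = 40.47 m
throw = dip-slip × sin(dip) = 40.47 × sin(47°) = 29.6 m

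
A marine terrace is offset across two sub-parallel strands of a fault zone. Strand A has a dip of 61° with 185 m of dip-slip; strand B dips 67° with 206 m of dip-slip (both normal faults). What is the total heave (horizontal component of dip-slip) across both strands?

170 m

heave_A = 185 × cos(61°) = 89.69 m
heave_B = 206 × cos(67°) = 80.49 m
total = 89.69 + 80.49 = 170 m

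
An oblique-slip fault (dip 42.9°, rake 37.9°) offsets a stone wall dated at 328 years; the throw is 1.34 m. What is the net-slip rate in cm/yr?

0.977 cm/yr

dip-slip = throw / sin(dip) = 1.34 / sin(42.9°) = 1.969 m
net slip = dip-slip / sin(rake) = 1.969 / sin(37.9°) = 3.205 m
rate = 3.205 m / 328 years = 0.00977 m/yr = 0.977 cm/yr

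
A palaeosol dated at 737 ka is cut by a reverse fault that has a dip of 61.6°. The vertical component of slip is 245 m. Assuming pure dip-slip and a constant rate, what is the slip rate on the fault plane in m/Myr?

dip-slip = throw / sin(dip) = 245 m / sin(61.6°) = 278.5 m
rate = 278.5 m / 737 ka = 0.000378 m/yr = 378 m/Myr

378 m/Myr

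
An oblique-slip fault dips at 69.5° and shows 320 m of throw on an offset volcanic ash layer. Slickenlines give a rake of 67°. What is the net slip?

dip-slip = throw / sin(dip) = 320 / sin(69.5°) = 341.6 m
net slip = dip-slip / sin(rake) = 341.6 / sin(67°) = 371 m

371 m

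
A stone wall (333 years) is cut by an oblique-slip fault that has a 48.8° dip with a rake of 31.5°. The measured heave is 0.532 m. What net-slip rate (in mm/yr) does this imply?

4.64 mm/yr

dip-slip = heave / cos(dip) = 0.532 / cos(48.8°) = 0.8077 m
net slip = dip-slip / sin(rake) = 0.8077 / sin(31.5°) = 1.546 m
rate = 1.546 m / 333 years = 0.00464 m/yr = 4.64 mm/yr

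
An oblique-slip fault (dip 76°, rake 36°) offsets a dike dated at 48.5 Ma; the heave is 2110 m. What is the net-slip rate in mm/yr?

0.306 mm/yr

dip-slip = heave / cos(dip) = 2110 / cos(76°) = 8722 m
net slip = dip-slip / sin(rake) = 8722 / sin(36°) = 14840 m
rate = 14840 m / 48.5 Ma = 0.000306 m/yr = 0.306 mm/yr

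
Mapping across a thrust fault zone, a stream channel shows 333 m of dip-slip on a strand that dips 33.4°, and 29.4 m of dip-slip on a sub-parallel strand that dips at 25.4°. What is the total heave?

heave_A = 333 × cos(33.4°) = 278 m
heave_B = 29.4 × cos(25.4°) = 26.56 m
total = 278 + 26.56 = 305 m

305 m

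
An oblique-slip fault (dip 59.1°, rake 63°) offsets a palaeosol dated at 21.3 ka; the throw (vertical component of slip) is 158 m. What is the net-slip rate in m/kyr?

dip-slip = throw / sin(dip) = 158 / sin(59.1°) = 184.1 m
net slip = dip-slip / sin(rake) = 184.1 / sin(63°) = 206.7 m
rate = 206.7 m / 21.3 ka = 0.00970 m/yr = 9.70 m/kyr

9.70 m/kyr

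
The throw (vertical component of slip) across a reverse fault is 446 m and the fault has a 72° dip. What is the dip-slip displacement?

dip-slip = throw / sin(dip) = 446 / sin(72°) = 469 m

469 m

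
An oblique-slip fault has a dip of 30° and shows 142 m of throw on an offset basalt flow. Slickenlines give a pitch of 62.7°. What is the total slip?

dip-slip = throw / sin(dip) = 142 / sin(30°) = 284 m
net slip = dip-slip / sin(rake) = 284 / sin(62.7°) = 320 m

320 m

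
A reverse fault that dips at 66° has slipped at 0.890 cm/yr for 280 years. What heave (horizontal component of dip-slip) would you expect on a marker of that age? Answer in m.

dip-slip = rate × time = 0.890 cm/yr × 280 years = 2.492 m
heave = dip-slip × cos(dip) = 2.492 × cos(66°) = 1.01 m

1.01 m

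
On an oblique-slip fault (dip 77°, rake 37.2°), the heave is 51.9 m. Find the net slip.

382 m

dip-slip = heave / cos(dip) = 51.9 / cos(77°) = 230.7 m
net slip = dip-slip / sin(rake) = 230.7 / sin(37.2°) = 382 m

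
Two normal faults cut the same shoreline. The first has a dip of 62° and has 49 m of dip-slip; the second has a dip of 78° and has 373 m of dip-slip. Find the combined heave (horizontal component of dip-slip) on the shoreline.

heave_A = 49 × cos(62°) = 23 m
heave_B = 373 × cos(78°) = 77.55 m
total = 23 + 77.55 = 101 m

101 m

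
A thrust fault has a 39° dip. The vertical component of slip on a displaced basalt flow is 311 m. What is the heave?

384 m

heave = throw / tan(dip) = 311 / tan(39°) = 384 m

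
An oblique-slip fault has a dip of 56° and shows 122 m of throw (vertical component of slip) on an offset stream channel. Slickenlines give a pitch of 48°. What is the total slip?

dip-slip = throw / sin(dip) = 122 / sin(56°) = 147.2 m
net slip = dip-slip / sin(rake) = 147.2 / sin(48°) = 198 m

198 m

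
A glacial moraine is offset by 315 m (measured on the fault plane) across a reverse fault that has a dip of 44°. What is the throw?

219 m

throw = dip-slip × sin(dip) = 315 m × sin(44°) = 219 m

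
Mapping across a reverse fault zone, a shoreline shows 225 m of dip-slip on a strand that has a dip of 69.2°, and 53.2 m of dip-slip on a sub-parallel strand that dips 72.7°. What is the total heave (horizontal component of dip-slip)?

95.7 m

heave_A = 225 × cos(69.2°) = 79.90 m
heave_B = 53.2 × cos(72.7°) = 15.82 m
total = 79.90 + 15.82 = 95.7 m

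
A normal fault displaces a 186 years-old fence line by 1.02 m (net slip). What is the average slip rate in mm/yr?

5.48 mm/yr

rate = 1.02 m / 186 years = 0.00548 m/yr = 5.48 mm/yr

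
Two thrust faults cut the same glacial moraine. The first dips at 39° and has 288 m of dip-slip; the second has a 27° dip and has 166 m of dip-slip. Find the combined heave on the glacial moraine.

372 m

heave_A = 288 × cos(39°) = 223.8 m
heave_B = 166 × cos(27°) = 147.9 m
total = 223.8 + 147.9 = 372 m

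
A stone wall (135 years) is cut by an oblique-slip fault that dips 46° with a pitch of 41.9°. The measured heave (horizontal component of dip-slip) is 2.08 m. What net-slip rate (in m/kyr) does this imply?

dip-slip = heave / cos(dip) = 2.08 / cos(46°) = 2.994 m
net slip = dip-slip / sin(rake) = 2.994 / sin(41.9°) = 4.484 m
rate = 4.484 m / 135 years = 0.0332 m/yr = 33.2 m/kyr

33.2 m/kyr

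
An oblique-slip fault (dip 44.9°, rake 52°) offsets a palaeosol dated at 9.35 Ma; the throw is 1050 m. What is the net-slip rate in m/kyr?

0.202 m/kyr

dip-slip = throw / sin(dip) = 1050 / sin(44.9°) = 1488 m
net slip = dip-slip / sin(rake) = 1488 / sin(52°) = 1888 m
rate = 1888 m / 9.35 Ma = 0.000202 m/yr = 0.202 m/kyr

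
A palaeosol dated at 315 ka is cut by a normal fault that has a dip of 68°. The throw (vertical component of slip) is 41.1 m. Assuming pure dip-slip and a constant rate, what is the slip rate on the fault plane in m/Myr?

dip-slip = throw / sin(dip) = 41.1 m / sin(68°) = 44.33 m
rate = 44.33 m / 315 ka = 0.000141 m/yr = 141 m/Myr

141 m/Myr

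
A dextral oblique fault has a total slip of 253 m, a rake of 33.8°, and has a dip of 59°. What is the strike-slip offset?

210 m

strike-slip = net slip × cos(rake) = 253 m × cos(33.8°) = 210 m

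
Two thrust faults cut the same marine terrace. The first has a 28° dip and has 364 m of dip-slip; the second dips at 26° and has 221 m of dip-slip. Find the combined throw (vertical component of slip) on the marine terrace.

throw_A = 364 × sin(28°) = 170.9 m
throw_B = 221 × sin(26°) = 96.88 m
total = 170.9 + 96.88 = 268 m

268 m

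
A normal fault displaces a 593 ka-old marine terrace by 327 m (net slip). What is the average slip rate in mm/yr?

rate = 327 m / 593 ka = 0.000551 m/yr = 0.551 mm/yr

0.551 mm/yr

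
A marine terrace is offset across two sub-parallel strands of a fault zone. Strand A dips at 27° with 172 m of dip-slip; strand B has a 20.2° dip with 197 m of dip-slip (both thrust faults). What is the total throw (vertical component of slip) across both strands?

146 m

throw_A = 172 × sin(27°) = 78.09 m
throw_B = 197 × sin(20.2°) = 68.02 m
total = 78.09 + 68.02 = 146 m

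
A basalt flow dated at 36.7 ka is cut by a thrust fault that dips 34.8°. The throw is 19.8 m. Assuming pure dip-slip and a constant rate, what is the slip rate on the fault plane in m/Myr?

945 m/Myr

dip-slip = throw / sin(dip) = 19.8 m / sin(34.8°) = 34.69 m
rate = 34.69 m / 36.7 ka = 0.000945 m/yr = 945 m/Myr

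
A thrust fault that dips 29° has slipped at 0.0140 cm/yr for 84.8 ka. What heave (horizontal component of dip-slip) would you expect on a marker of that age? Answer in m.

dip-slip = rate × time = 0.0140 cm/yr × 84.8 ka = 11.87 m
heave = dip-slip × cos(dip) = 11.87 × cos(29°) = 10.4 m

10.4 m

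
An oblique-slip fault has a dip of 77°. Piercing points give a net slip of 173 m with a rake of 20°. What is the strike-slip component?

163 m

strike-slip = net slip × cos(rake) = 173 m × cos(20°) = 163 m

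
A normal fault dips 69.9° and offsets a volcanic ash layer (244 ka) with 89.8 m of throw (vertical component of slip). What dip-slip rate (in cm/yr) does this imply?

0.0392 cm/yr

dip-slip = throw / sin(dip) = 89.8 m / sin(69.9°) = 95.62 m
rate = 95.62 m / 244 ka = 0.000392 m/yr = 0.0392 cm/yr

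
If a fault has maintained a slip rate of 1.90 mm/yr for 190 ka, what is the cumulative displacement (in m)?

361 m

slip = rate × time = 1.90 mm/yr × 190 ka = 361 m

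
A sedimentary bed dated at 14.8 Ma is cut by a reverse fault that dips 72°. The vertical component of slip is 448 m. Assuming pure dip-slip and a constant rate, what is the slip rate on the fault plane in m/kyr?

0.0318 m/kyr

dip-slip = throw / sin(dip) = 448 m / sin(72°) = 471.1 m
rate = 471.1 m / 14.8 Ma = 0.0000318 m/yr = 0.0318 m/kyr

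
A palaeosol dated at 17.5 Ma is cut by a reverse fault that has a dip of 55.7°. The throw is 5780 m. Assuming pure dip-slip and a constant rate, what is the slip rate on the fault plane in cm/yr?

0.0400 cm/yr

dip-slip = throw / sin(dip) = 5780 m / sin(55.7°) = 6997 m
rate = 6997 m / 17.5 Ma = 0.000400 m/yr = 0.0400 cm/yr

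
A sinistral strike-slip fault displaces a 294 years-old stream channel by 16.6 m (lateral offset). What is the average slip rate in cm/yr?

5.65 cm/yr

rate = 16.6 m / 294 years = 0.0565 m/yr = 5.65 cm/yr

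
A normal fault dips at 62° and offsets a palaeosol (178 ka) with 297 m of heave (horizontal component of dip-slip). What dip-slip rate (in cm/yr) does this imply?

0.355 cm/yr

dip-slip = heave / cos(dip) = 297 m / cos(62°) = 632.6 m
rate = 632.6 m / 178 ka = 0.00355 m/yr = 0.355 cm/yr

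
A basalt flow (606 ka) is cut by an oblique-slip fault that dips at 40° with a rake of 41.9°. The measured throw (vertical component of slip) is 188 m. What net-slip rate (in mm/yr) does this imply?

dip-slip = throw / sin(dip) = 188 / sin(40°) = 292.5 m
net slip = dip-slip / sin(rake) = 292.5 / sin(41.9°) = 437.9 m
rate = 437.9 m / 606 ka = 0.000723 m/yr = 0.723 mm/yr

0.723 mm/yr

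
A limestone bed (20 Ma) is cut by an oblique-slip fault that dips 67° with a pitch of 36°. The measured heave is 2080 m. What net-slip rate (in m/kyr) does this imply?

0.453 m/kyr

dip-slip = heave / cos(dip) = 2080 / cos(67°) = 5323 m
net slip = dip-slip / sin(rake) = 5323 / sin(36°) = 9057 m
rate = 9057 m / 20 Ma = 0.000453 m/yr = 0.453 m/kyr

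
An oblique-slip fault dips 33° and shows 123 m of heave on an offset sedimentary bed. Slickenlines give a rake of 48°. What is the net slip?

197 m

dip-slip = heave / cos(dip) = 123 / cos(33°) = 146.7 m
net slip = dip-slip / sin(rake) = 146.7 / sin(48°) = 197 m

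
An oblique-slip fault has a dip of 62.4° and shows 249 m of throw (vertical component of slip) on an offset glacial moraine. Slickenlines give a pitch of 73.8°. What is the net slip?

293 m

dip-slip = throw / sin(dip) = 249 / sin(62.4°) = 281 m
net slip = dip-slip / sin(rake) = 281 / sin(73.8°) = 293 m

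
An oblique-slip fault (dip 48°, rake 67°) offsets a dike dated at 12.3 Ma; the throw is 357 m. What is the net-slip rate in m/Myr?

dip-slip = throw / sin(dip) = 357 / sin(48°) = 480.4 m
net slip = dip-slip / sin(rake) = 480.4 / sin(67°) = 521.9 m
rate = 521.9 m / 12.3 Ma = 0.0000424 m/yr = 42.4 m/Myr

42.4 m/Myr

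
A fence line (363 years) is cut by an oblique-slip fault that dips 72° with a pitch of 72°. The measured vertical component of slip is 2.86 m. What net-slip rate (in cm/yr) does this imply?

0.871 cm/yr

dip-slip = throw / sin(dip) = 2.86 / sin(72°) = 3.007 m
net slip = dip-slip / sin(rake) = 3.007 / sin(72°) = 3.162 m
rate = 3.162 m / 363 years = 0.00871 m/yr = 0.871 cm/yr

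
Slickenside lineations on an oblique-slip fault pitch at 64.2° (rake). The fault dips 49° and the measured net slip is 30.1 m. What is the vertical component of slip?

20.5 m

dip-slip = net slip × sin(rake) = 30.1 m × sin(64.2°) = 27.10 m
throw = dip-slip × sin(dip) = 27.10 × sin(49°) = 20.5 m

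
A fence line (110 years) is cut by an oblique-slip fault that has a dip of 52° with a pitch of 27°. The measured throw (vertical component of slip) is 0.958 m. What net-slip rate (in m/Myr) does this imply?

24300 m/Myr

dip-slip = throw / sin(dip) = 0.958 / sin(52°) = 1.216 m
net slip = dip-slip / sin(rake) = 1.216 / sin(27°) = 2.678 m
rate = 2.678 m / 110 years = 0.0243 m/yr = 24300 m/Myr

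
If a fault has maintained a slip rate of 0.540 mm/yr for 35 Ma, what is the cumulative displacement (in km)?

slip = rate × time = 0.540 mm/yr × 35 Ma = 18900 m = 18.9 km

18.9 km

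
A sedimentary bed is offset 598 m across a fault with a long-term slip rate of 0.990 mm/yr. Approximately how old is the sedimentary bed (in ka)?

age = offset / rate = 598 m / (0.990 mm/yr) = 604000 yr = 604 ka

604 ka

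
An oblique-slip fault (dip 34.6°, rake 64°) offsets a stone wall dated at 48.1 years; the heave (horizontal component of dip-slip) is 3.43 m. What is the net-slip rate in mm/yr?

dip-slip = heave / cos(dip) = 3.43 / cos(34.6°) = 4.167 m
net slip = dip-slip / sin(rake) = 4.167 / sin(64°) = 4.636 m
rate = 4.636 m / 48.1 years = 0.0964 m/yr = 96.4 mm/yr

96.4 mm/yr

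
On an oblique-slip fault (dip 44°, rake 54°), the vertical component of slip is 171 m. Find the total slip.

dip-slip = throw / sin(dip) = 171 / sin(44°) = 246.2 m
net slip = dip-slip / sin(rake) = 246.2 / sin(54°) = 304 m

304 m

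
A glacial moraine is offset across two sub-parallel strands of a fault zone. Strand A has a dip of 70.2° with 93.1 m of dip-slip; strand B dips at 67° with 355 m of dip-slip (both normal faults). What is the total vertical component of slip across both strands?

throw_A = 93.1 × sin(70.2°) = 87.60 m
throw_B = 355 × sin(67°) = 326.8 m
total = 87.60 + 326.8 = 414 m

414 m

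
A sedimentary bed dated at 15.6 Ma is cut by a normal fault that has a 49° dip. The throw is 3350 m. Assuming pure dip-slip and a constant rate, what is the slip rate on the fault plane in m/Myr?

285 m/Myr

dip-slip = throw / sin(dip) = 3350 m / sin(49°) = 4439 m
rate = 4439 m / 15.6 Ma = 0.000285 m/yr = 285 m/Myr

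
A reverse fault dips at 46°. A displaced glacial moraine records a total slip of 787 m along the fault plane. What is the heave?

547 m

heave = dip-slip × cos(dip) = 787 m × cos(46°) = 547 m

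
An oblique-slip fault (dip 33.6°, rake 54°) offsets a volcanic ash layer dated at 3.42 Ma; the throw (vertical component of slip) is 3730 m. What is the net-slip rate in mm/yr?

dip-slip = throw / sin(dip) = 3730 / sin(33.6°) = 6740 m
net slip = dip-slip / sin(rake) = 6740 / sin(54°) = 8331 m
rate = 8331 m / 3.42 Ma = 0.00244 m/yr = 2.44 mm/yr

2.44 mm/yr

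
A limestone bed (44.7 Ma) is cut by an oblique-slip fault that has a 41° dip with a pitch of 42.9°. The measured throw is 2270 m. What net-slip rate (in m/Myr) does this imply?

dip-slip = throw / sin(dip) = 2270 / sin(41°) = 3460 m
net slip = dip-slip / sin(rake) = 3460 / sin(42.9°) = 5083 m
rate = 5083 m / 44.7 Ma = 0.000114 m/yr = 114 m/Myr

114 m/Myr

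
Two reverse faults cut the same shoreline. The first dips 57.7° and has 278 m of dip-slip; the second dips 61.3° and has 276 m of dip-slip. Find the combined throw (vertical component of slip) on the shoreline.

477 m

throw_A = 278 × sin(57.7°) = 235 m
throw_B = 276 × sin(61.3°) = 242.1 m
total = 235 + 242.1 = 477 m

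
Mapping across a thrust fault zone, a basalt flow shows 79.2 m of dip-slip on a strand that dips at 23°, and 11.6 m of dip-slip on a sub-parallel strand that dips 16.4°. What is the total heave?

84 m

heave_A = 79.2 × cos(23°) = 72.90 m
heave_B = 11.6 × cos(16.4°) = 11.13 m
total = 72.90 + 11.13 = 84 m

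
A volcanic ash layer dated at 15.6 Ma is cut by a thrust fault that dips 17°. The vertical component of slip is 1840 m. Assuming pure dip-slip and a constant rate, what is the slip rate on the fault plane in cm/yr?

dip-slip = throw / sin(dip) = 1840 m / sin(17°) = 6293 m
rate = 6293 m / 15.6 Ma = 0.000403 m/yr = 0.0403 cm/yr

0.0403 cm/yr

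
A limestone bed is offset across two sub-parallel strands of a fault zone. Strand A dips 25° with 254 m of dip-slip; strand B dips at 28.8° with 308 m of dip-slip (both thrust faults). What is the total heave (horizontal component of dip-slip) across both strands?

500 m

heave_A = 254 × cos(25°) = 230.2 m
heave_B = 308 × cos(28.8°) = 269.9 m
total = 230.2 + 269.9 = 500 m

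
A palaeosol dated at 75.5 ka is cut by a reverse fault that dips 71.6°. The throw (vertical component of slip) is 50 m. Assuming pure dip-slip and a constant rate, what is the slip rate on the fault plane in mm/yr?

dip-slip = throw / sin(dip) = 50 m / sin(71.6°) = 52.69 m
rate = 52.69 m / 75.5 ka = 0.000698 m/yr = 0.698 mm/yr

0.698 mm/yr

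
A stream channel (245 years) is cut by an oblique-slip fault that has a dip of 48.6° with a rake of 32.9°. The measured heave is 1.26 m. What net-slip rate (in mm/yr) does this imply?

14.3 mm/yr

dip-slip = heave / cos(dip) = 1.26 / cos(48.6°) = 1.905 m
net slip = dip-slip / sin(rake) = 1.905 / sin(32.9°) = 3.508 m
rate = 3.508 m / 245 years = 0.0143 m/yr = 14.3 mm/yr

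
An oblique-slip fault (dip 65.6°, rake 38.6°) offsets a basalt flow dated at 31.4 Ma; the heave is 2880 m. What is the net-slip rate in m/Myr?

356 m/Myr

dip-slip = heave / cos(dip) = 2880 / cos(65.6°) = 6972 m
net slip = dip-slip / sin(rake) = 6972 / sin(38.6°) = 11170 m
rate = 11170 m / 31.4 Ma = 0.000356 m/yr = 356 m/Myr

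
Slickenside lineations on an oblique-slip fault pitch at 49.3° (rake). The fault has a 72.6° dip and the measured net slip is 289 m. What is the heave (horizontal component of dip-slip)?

dip-slip = net slip × sin(rake) = 289 m × sin(49.3°) = 219.1 m
heave = dip-slip × cos(dip) = 219.1 × cos(72.6°) = 65.5 m

65.5 m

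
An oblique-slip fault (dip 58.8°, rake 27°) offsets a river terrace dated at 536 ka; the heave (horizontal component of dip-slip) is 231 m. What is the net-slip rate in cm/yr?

0.183 cm/yr

dip-slip = heave / cos(dip) = 231 / cos(58.8°) = 445.9 m
net slip = dip-slip / sin(rake) = 445.9 / sin(27°) = 982.2 m
rate = 982.2 m / 536 ka = 0.00183 m/yr = 0.183 cm/yr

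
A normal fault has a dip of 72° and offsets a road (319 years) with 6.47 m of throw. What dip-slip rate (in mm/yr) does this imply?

21.3 mm/yr

dip-slip = throw / sin(dip) = 6.47 m / sin(72°) = 6.803 m
rate = 6.803 m / 319 years = 0.0213 m/yr = 21.3 mm/yr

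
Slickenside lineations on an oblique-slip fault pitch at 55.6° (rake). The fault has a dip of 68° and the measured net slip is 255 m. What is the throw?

195 m

dip-slip = net slip × sin(rake) = 255 m × sin(55.6°) = 210.4 m
throw = dip-slip × sin(dip) = 210.4 × sin(68°) = 195 m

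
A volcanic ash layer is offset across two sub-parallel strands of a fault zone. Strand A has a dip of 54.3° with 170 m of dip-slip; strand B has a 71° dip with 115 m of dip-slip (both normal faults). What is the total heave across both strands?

137 m

heave_A = 170 × cos(54.3°) = 99.20 m
heave_B = 115 × cos(71°) = 37.44 m
total = 99.20 + 37.44 = 137 m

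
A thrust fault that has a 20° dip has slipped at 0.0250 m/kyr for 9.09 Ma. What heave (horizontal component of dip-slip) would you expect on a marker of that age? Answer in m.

214 m

dip-slip = rate × time = 0.0250 m/kyr × 9.09 Ma = 227.2 m
heave = dip-slip × cos(dip) = 227.2 × cos(20°) = 214 m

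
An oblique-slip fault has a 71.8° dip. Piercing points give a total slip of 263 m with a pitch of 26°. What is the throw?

dip-slip = net slip × sin(rake) = 263 m × sin(26°) = 115.3 m
throw = dip-slip × sin(dip) = 115.3 × sin(71.8°) = 110 m

110 m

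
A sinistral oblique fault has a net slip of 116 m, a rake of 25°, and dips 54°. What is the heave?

28.8 m

dip-slip = net slip × sin(rake) = 116 m × sin(25°) = 49.02 m
heave = dip-slip × cos(dip) = 49.02 × cos(54°) = 28.8 m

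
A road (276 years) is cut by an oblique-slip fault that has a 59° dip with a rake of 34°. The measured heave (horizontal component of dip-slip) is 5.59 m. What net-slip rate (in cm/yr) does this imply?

7.03 cm/yr

dip-slip = heave / cos(dip) = 5.59 / cos(59°) = 10.85 m
net slip = dip-slip / sin(rake) = 10.85 / sin(34°) = 19.41 m
rate = 19.41 m / 276 years = 0.0703 m/yr = 7.03 cm/yr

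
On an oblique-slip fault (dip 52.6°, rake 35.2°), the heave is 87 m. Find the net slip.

248 m

dip-slip = heave / cos(dip) = 87 / cos(52.6°) = 143.2 m
net slip = dip-slip / sin(rake) = 143.2 / sin(35.2°) = 248 m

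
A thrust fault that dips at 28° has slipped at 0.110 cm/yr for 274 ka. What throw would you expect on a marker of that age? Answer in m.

dip-slip = rate × time = 0.110 cm/yr × 274 ka = 301.4 m
throw = dip-slip × sin(dip) = 301.4 × sin(28°) = 141 m

141 m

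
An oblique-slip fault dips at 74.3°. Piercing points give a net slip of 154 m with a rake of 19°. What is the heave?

13.6 m

dip-slip = net slip × sin(rake) = 154 m × sin(19°) = 50.14 m
heave = dip-slip × cos(dip) = 50.14 × cos(74.3°) = 13.6 m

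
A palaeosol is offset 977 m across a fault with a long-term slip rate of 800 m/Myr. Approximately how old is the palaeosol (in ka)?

age = offset / rate = 977 m / (800 m/Myr) = 1.22e+06 yr = 1220 ka

1220 ka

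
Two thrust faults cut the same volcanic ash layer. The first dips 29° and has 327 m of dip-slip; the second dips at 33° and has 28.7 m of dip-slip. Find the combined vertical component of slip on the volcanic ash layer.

174 m

throw_A = 327 × sin(29°) = 158.5 m
throw_B = 28.7 × sin(33°) = 15.63 m
total = 158.5 + 15.63 = 174 m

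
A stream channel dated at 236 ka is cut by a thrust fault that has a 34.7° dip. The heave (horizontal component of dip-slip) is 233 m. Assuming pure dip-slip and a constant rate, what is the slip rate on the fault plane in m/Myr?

1200 m/Myr

dip-slip = heave / cos(dip) = 233 m / cos(34.7°) = 283.4 m
rate = 283.4 m / 236 ka = 0.00120 m/yr = 1200 m/Myr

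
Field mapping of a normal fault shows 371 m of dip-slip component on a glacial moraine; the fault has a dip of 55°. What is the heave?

heave = dip-slip × cos(dip) = 371 m × cos(55°) = 213 m

213 m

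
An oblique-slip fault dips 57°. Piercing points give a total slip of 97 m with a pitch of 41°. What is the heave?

34.7 m

dip-slip = net slip × sin(rake) = 97 m × sin(41°) = 63.64 m
heave = dip-slip × cos(dip) = 63.64 × cos(57°) = 34.7 m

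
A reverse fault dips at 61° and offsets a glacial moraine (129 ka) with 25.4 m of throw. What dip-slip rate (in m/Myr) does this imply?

dip-slip = throw / sin(dip) = 25.4 m / sin(61°) = 29.04 m
rate = 29.04 m / 129 ka = 0.000225 m/yr = 225 m/Myr

225 m/Myr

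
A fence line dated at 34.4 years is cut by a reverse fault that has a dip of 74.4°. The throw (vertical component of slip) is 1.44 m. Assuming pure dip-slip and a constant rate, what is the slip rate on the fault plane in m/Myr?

dip-slip = throw / sin(dip) = 1.44 m / sin(74.4°) = 1.495 m
rate = 1.495 m / 34.4 years = 0.0435 m/yr = 43500 m/Myr

43500 m/Myr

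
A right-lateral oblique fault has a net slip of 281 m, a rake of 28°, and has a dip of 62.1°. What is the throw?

dip-slip = net slip × sin(rake) = 281 m × sin(28°) = 131.9 m
throw = dip-slip × sin(dip) = 131.9 × sin(62.1°) = 117 m

117 m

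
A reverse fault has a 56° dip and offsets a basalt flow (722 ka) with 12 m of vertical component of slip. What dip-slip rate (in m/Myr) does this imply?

dip-slip = throw / sin(dip) = 12 m / sin(56°) = 14.47 m
rate = 14.47 m / 722 ka = 0.0000200 m/yr = 20 m/Myr

20 m/Myr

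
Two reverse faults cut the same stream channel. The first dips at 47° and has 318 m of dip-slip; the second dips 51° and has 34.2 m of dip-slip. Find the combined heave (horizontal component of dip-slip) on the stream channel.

238 m

heave_A = 318 × cos(47°) = 216.9 m
heave_B = 34.2 × cos(51°) = 21.52 m
total = 216.9 + 21.52 = 238 m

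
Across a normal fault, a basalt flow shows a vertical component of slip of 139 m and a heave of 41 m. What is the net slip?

145 m

net slip = √(throw² + heave²) = √(139² + 41²) = 145 m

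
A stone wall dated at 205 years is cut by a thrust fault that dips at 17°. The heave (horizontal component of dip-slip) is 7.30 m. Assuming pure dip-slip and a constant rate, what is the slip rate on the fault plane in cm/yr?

dip-slip = heave / cos(dip) = 7.30 m / cos(17°) = 7.634 m
rate = 7.634 m / 205 years = 0.0372 m/yr = 3.72 cm/yr

3.72 cm/yr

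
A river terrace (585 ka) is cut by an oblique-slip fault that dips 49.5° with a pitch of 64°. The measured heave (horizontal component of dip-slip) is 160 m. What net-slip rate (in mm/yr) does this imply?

dip-slip = heave / cos(dip) = 160 / cos(49.5°) = 246.4 m
net slip = dip-slip / sin(rake) = 246.4 / sin(64°) = 274.1 m
rate = 274.1 m / 585 ka = 0.000469 m/yr = 0.469 mm/yr

0.469 mm/yr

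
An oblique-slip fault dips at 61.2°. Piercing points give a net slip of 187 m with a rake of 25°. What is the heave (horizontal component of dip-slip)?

38.1 m

dip-slip = net slip × sin(rake) = 187 m × sin(25°) = 79.03 m
heave = dip-slip × cos(dip) = 79.03 × cos(61.2°) = 38.1 m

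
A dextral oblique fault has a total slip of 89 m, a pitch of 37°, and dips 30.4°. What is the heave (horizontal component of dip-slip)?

46.2 m

dip-slip = net slip × sin(rake) = 89 m × sin(37°) = 53.56 m
heave = dip-slip × cos(dip) = 53.56 × cos(30.4°) = 46.2 m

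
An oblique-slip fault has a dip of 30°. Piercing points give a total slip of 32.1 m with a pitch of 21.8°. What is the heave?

dip-slip = net slip × sin(rake) = 32.1 m × sin(21.8°) = 11.92 m
heave = dip-slip × cos(dip) = 11.92 × cos(30°) = 10.3 m

10.3 m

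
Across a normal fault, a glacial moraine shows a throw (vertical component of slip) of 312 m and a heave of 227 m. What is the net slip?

net slip = √(throw² + heave²) = √(312² + 227²) = 386 m

386 m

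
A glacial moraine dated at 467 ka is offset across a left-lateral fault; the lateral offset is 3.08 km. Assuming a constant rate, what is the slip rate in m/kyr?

rate = 3.08 km / 467 ka = 0.00660 m/yr = 6.60 m/kyr

6.60 m/kyr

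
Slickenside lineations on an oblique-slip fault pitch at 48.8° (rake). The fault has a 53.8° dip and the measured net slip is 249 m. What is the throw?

151 m

dip-slip = net slip × sin(rake) = 249 m × sin(48.8°) = 187.4 m
throw = dip-slip × sin(dip) = 187.4 × sin(53.8°) = 151 m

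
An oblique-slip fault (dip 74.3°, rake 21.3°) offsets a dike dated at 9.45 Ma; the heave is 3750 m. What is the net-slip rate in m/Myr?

4040 m/Myr

dip-slip = heave / cos(dip) = 3750 / cos(74.3°) = 13860 m
net slip = dip-slip / sin(rake) = 13860 / sin(21.3°) = 38150 m
rate = 38150 m / 9.45 Ma = 0.00404 m/yr = 4040 m/Myr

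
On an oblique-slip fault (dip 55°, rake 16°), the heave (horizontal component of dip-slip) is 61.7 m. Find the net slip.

dip-slip = heave / cos(dip) = 61.7 / cos(55°) = 107.6 m
net slip = dip-slip / sin(rake) = 107.6 / sin(16°) = 390 m

390 m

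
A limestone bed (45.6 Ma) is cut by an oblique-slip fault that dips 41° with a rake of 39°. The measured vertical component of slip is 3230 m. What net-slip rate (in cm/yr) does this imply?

dip-slip = throw / sin(dip) = 3230 / sin(41°) = 4923 m
net slip = dip-slip / sin(rake) = 4923 / sin(39°) = 7823 m
rate = 7823 m / 45.6 Ma = 0.000172 m/yr = 0.0172 cm/yr

0.0172 cm/yr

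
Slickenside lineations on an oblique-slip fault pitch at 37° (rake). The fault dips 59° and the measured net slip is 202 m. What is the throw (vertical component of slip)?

dip-slip = net slip × sin(rake) = 202 m × sin(37°) = 121.6 m
throw = dip-slip × sin(dip) = 121.6 × sin(59°) = 104 m

104 m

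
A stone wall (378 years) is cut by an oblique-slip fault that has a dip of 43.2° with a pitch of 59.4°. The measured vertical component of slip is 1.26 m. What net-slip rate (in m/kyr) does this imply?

5.66 m/kyr

dip-slip = throw / sin(dip) = 1.26 / sin(43.2°) = 1.841 m
net slip = dip-slip / sin(rake) = 1.841 / sin(59.4°) = 2.138 m
rate = 2.138 m / 378 years = 0.00566 m/yr = 5.66 m/kyr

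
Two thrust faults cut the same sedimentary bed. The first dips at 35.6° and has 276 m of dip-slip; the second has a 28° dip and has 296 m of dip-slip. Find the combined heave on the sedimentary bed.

486 m

heave_A = 276 × cos(35.6°) = 224.4 m
heave_B = 296 × cos(28°) = 261.4 m
total = 224.4 + 261.4 = 486 m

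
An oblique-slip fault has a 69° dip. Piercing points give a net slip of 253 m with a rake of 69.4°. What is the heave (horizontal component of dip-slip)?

dip-slip = net slip × sin(rake) = 253 m × sin(69.4°) = 236.8 m
heave = dip-slip × cos(dip) = 236.8 × cos(69°) = 84.9 m

84.9 m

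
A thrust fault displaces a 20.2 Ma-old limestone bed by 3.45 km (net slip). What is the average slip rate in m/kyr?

rate = 3.45 km / 20.2 Ma = 0.000171 m/yr = 0.171 m/kyr

0.171 m/kyr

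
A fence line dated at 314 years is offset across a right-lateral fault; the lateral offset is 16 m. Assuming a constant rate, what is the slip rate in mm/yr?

51 mm/yr

rate = 16 m / 314 years = 0.0510 m/yr = 51 mm/yr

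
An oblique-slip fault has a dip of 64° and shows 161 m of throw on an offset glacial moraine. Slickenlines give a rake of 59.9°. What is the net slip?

dip-slip = throw / sin(dip) = 161 / sin(64°) = 179.1 m
net slip = dip-slip / sin(rake) = 179.1 / sin(59.9°) = 207 m

207 m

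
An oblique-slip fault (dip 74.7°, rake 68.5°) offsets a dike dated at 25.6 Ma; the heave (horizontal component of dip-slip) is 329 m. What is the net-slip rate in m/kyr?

dip-slip = heave / cos(dip) = 329 / cos(74.7°) = 1247 m
net slip = dip-slip / sin(rake) = 1247 / sin(68.5°) = 1340 m
rate = 1340 m / 25.6 Ma = 0.0000523 m/yr = 0.0523 m/kyr

0.0523 m/kyr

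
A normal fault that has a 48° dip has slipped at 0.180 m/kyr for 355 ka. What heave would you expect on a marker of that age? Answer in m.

dip-slip = rate × time = 0.180 m/kyr × 355 ka = 63.90 m
heave = dip-slip × cos(dip) = 63.90 × cos(48°) = 42.8 m

42.8 m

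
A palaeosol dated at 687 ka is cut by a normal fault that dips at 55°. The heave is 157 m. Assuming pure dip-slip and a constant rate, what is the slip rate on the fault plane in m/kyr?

0.398 m/kyr

dip-slip = heave / cos(dip) = 157 m / cos(55°) = 273.7 m
rate = 273.7 m / 687 ka = 0.000398 m/yr = 0.398 m/kyr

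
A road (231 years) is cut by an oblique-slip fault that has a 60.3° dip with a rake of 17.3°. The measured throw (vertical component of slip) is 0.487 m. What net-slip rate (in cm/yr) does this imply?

dip-slip = throw / sin(dip) = 0.487 / sin(60.3°) = 0.5607 m
net slip = dip-slip / sin(rake) = 0.5607 / sin(17.3°) = 1.885 m
rate = 1.885 m / 231 years = 0.00816 m/yr = 0.816 cm/yr

0.816 cm/yr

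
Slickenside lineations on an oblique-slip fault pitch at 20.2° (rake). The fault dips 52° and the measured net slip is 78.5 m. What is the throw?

21.4 m

dip-slip = net slip × sin(rake) = 78.5 m × sin(20.2°) = 27.11 m
throw = dip-slip × sin(dip) = 27.11 × sin(52°) = 21.4 m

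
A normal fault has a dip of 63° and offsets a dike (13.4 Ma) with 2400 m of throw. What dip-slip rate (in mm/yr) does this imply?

0.201 mm/yr

dip-slip = throw / sin(dip) = 2400 m / sin(63°) = 2694 m
rate = 2694 m / 13.4 Ma = 0.000201 m/yr = 0.201 mm/yr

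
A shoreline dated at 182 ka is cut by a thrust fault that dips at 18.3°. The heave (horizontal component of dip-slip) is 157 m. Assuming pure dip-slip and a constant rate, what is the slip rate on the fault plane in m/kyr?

0.909 m/kyr

dip-slip = heave / cos(dip) = 157 m / cos(18.3°) = 165.4 m
rate = 165.4 m / 182 ka = 0.000909 m/yr = 0.909 m/kyr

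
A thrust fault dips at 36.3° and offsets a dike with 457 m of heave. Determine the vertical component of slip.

336 m

throw = heave × tan(dip) = 457 × tan(36.3°) = 336 m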